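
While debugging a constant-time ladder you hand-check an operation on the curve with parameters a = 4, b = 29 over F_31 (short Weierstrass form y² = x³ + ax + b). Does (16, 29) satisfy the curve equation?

yes

y² = 29² ≡ 4; x³ + 4x + 29 = 4189 ≡ 4 (mod 31). 4 = 4.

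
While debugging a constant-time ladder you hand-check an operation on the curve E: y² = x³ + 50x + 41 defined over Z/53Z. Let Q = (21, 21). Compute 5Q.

Repeated addition: build up to 5Q.
2Q: tangent at (21, 21): λ = (3·21² + 50)/(2·21) ≡ 48/42. 42⁻¹ ≡ 24 (mod 53) since 42·24 = 1008 ≡ 1, so λ ≡ 48·24 ≡ 39.
  x = λ² - 21 - 21 = 1521 - 42 ≡ 48; y = λ·(21 - 48) - 21 ≡ 39. → (48, 39)
3Q: (48, 39) + (21, 21). λ = (21 - 39)/(21 - 48) ≡ 35/26 mod 53. 26⁻¹ ≡ 51 (mod 53) since 26·51 = 1326 ≡ 1, so λ ≡ 36.
  x = λ² - 48 - 21 = 1296 - 69 ≡ 8; y = λ·(48 - 8) - 39 ≡ 23. → (8, 23)
4Q: (8, 23) + (21, 21). λ = (21 - 23)/(21 - 8) ≡ 51/13 mod 53. 13⁻¹ ≡ 49 (mod 53) since 13·49 = 637 ≡ 1, so λ ≡ 8.
  x = λ² - 8 - 21 = 64 - 29 ≡ 35; y = λ·(8 - 35) - 23 ≡ 26. → (35, 26)
5Q: (35, 26) + (21, 21). λ = (21 - 26)/(21 - 35) ≡ 48/39 mod 53. 39⁻¹ ≡ 34 (mod 53), so λ ≡ 42.
  x = λ² - 35 - 21 = 1764 - 56 ≡ 12; y = λ·(35 - 12) - 26 ≡ 39. → (12, 39)

(12, 39)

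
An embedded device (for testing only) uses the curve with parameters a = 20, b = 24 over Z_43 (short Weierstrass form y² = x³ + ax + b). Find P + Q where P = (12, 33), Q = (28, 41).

(12, 33) + (28, 41). λ = (41 - 33)/(28 - 12) ≡ 8/16 mod 43. 16⁻¹ ≡ 35 (mod 43), so λ ≡ 22.
  x = λ² - 12 - 28 = 484 - 40 ≡ 14; y = λ·(12 - 14) - 33 ≡ 9. → (14, 9)

(14, 9)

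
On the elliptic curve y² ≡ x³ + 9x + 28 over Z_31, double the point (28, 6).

(15, 2)

tangent at (28, 6): λ = (3·28² + 9)/(2·6) ≡ 5/12. 12⁻¹ ≡ 13 (mod 31) since 12·13 = 156 ≡ 1, so λ ≡ 5·13 ≡ 3.
  x = λ² - 28 - 28 = 9 - 56 ≡ 15; y = λ·(28 - 15) - 6 ≡ 2. → (15, 2)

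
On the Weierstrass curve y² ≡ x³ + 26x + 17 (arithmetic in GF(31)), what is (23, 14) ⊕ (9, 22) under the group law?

(24, 22)

(23, 14) + (9, 22). λ = (22 - 14)/(9 - 23) ≡ 8/17 mod 31. 17⁻¹ ≡ 11 (mod 31), so λ ≡ 26.
  x = λ² - 23 - 9 = 676 - 32 ≡ 24; y = λ·(23 - 24) - 14 ≡ 22. → (24, 22)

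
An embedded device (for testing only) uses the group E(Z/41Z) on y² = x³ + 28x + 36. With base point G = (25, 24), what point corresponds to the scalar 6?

(21, 2)

Repeated addition: build up to 6G.
2G: tangent at (25, 24): λ = (3·25² + 28)/(2·24) ≡ 17/7. 7⁻¹ ≡ 6 (mod 41) since 7·6 = 42 ≡ 1, so λ ≡ 17·6 ≡ 20.
  x = λ² - 25 - 25 = 400 - 50 ≡ 22; y = λ·(25 - 22) - 24 ≡ 36. → (22, 36)
3G: (22, 36) + (25, 24). λ = (24 - 36)/(25 - 22) ≡ 29/3 mod 41. 3⁻¹ ≡ 14 (mod 41) since 3·14 = 42 ≡ 1, so λ ≡ 37.
  x = λ² - 22 - 25 = 1369 - 47 ≡ 10; y = λ·(22 - 10) - 36 ≡ 39. → (10, 39)
4G: (10, 39) + (25, 24). λ = (24 - 39)/(25 - 10) ≡ 26/15 mod 41. 15⁻¹ ≡ 11 (mod 41), so λ ≡ 40.
  x = λ² - 10 - 25 = 1600 - 35 ≡ 7; y = λ·(10 - 7) - 39 ≡ 40. → (7, 40)
5G: (7, 40) + (25, 24). λ = (24 - 40)/(25 - 7) ≡ 25/18 mod 41. 18⁻¹ ≡ 16 (mod 41) since 18·16 = 288 ≡ 1, so λ ≡ 31.
  x = λ² - 7 - 25 = 961 - 32 ≡ 27; y = λ·(7 - 27) - 40 ≡ 37. → (27, 37)
6G: (27, 37) + (25, 24). λ = (24 - 37)/(25 - 27) ≡ 28/39 mod 41. 39⁻¹ ≡ 20 (mod 41), so λ ≡ 27.
  x = λ² - 27 - 25 = 729 - 52 ≡ 21; y = λ·(27 - 21) - 37 ≡ 2. → (21, 2)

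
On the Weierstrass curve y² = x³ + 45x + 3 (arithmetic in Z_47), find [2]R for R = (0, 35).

tangent at (0, 35): λ = (3·0² + 45)/(2·35) ≡ 45/23. 23⁻¹ ≡ 45 (mod 47), so λ ≡ 45·45 ≡ 4.
  x = λ² - 0 - 0 = 16 - 0 ≡ 16; y = λ·(0 - 16) - 35 ≡ 42. → (16, 42)

(16, 42)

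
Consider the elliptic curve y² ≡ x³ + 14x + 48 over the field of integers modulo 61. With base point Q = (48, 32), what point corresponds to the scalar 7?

(8, 1)

Double-and-add on 7 = (111)₂. Start with Q = (48, 32) for the leading 1-bit.
double: tangent at (48, 32): λ = (3·48² + 14)/(2·32) ≡ 33/3. 3⁻¹ ≡ 41 (mod 61), so λ ≡ 33·41 ≡ 11.
  x = λ² - 48 - 48 = 121 - 96 ≡ 25; y = λ·(48 - 25) - 32 ≡ 38. → (25, 38)
add Q: (25, 38) + (48, 32). λ = (32 - 38)/(48 - 25) ≡ 55/23 mod 61. 23⁻¹ ≡ 8 (mod 61), so λ ≡ 13.
  x = λ² - 25 - 48 = 169 - 73 ≡ 35; y = λ·(25 - 35) - 38 ≡ 15. → (35, 15)
double: tangent at (35, 15): λ = (3·35² + 14)/(2·15) ≡ 29/30. 30⁻¹ ≡ 59 (mod 61), so λ ≡ 29·59 ≡ 3.
  x = λ² - 35 - 35 = 9 - 70 ≡ 0; y = λ·(35 - 0) - 15 ≡ 29. → (0, 29)
add Q: (0, 29) + (48, 32). λ = (32 - 29)/(48 - 0) ≡ 3/48 mod 61. 48⁻¹ ≡ 14 (mod 61), so λ ≡ 42.
  x = λ² - 0 - 48 = 1764 - 48 ≡ 8; y = λ·(0 - 8) - 29 ≡ 1. → (8, 1)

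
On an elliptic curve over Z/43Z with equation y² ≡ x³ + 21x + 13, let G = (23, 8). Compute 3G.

Repeated addition: build up to 3G.
2G: tangent at (23, 8): λ = (3·23² + 21)/(2·8) ≡ 17/16. 16⁻¹ ≡ 35 (mod 43), so λ ≡ 17·35 ≡ 36.
  x = λ² - 23 - 23 = 1296 - 46 ≡ 3; y = λ·(23 - 3) - 8 ≡ 24. → (3, 24)
3G: (3, 24) + (23, 8). λ = (8 - 24)/(23 - 3) ≡ 27/20 mod 43. 20⁻¹ ≡ 28 (mod 43), so λ ≡ 25.
  x = λ² - 3 - 23 = 625 - 26 ≡ 40; y = λ·(3 - 40) - 24 ≡ 40. → (40, 40)

(40, 40)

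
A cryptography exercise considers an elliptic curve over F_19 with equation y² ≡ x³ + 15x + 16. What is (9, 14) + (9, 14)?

tangent at (9, 14): λ = (3·9² + 15)/(2·14) ≡ 11/9. 9⁻¹ ≡ 17 (mod 19) since 9·17 = 153 ≡ 1, so λ ≡ 11·17 ≡ 16.
  x = λ² - 9 - 9 = 256 - 18 ≡ 10; y = λ·(9 - 10) - 14 ≡ 8. → (10, 8)

(10, 8)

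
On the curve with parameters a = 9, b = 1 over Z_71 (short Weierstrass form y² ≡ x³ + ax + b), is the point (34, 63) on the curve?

yes

y² = 63² ≡ 64; x³ + 9x + 1 = 39611 ≡ 64 (mod 71). 64 = 64.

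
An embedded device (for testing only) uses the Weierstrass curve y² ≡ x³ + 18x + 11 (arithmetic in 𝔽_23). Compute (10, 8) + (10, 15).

The two points share x = 10 and their y-coordinates satisfy 8 + 15 ≡ 0 (mod 23), so they are inverses. Their sum is O.

O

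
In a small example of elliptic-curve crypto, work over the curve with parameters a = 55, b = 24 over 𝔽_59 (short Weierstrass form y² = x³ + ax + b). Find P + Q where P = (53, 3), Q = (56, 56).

(13, 35)

(53, 3) + (56, 56). λ = (56 - 3)/(56 - 53) ≡ 53/3 mod 59. 3⁻¹ ≡ 20 (mod 59), so λ ≡ 57.
  x = λ² - 53 - 56 = 3249 - 109 ≡ 13; y = λ·(53 - 13) - 3 ≡ 35. → (13, 35)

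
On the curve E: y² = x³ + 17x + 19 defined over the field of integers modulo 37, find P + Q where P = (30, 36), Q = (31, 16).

(6, 2)

(30, 36) + (31, 16). λ = (16 - 36)/(31 - 30) ≡ 17/1 mod 37. 1⁻¹ ≡ 1 (mod 37) since 1·1 = 1 ≡ 1, so λ ≡ 17.
  x = λ² - 30 - 31 = 289 - 61 ≡ 6; y = λ·(30 - 6) - 36 ≡ 2. → (6, 2)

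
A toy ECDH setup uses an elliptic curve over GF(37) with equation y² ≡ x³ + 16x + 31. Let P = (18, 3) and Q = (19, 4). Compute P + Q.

(1, 14)

(18, 3) + (19, 4). λ = (4 - 3)/(19 - 18) ≡ 1/1 mod 37. 1⁻¹ ≡ 1 (mod 37) since 1·1 = 1 ≡ 1, so λ ≡ 1.
  x = λ² - 18 - 19 = 1 - 37 ≡ 1; y = λ·(18 - 1) - 3 ≡ 14. → (1, 14)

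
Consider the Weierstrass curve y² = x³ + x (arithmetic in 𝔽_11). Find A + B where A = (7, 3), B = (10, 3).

(7, 3) + (10, 3). λ = (3 - 3)/(10 - 7) ≡ 0/3 mod 11. 3⁻¹ ≡ 4 (mod 11), so λ ≡ 0.
  x = λ² - 7 - 10 = 0 - 17 ≡ 5; y = λ·(7 - 5) - 3 ≡ 8. → (5, 8)

(5, 8)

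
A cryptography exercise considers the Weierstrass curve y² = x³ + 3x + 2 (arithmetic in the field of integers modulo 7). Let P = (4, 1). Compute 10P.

Repeated addition: build up to 10P.
2P: tangent at (4, 1): λ = (3·4² + 3)/(2·1) ≡ 2/2. 2⁻¹ ≡ 4 (mod 7) since 2·4 = 8 ≡ 1, so λ ≡ 2·4 ≡ 1.
  x = λ² - 4 - 4 = 1 - 8 ≡ 0; y = λ·(4 - 0) - 1 ≡ 3. → (0, 3)
3P: (0, 3) + (4, 1). λ = (1 - 3)/(4 - 0) ≡ 5/4 mod 7. 4⁻¹ ≡ 2 (mod 7) since 4·2 = 8 ≡ 1, so λ ≡ 3.
  x = λ² - 0 - 4 = 9 - 4 ≡ 5; y = λ·(0 - 5) - 3 ≡ 3. → (5, 3)
4P: (5, 3) + (4, 1). λ = (1 - 3)/(4 - 5) ≡ 5/6 mod 7. 6⁻¹ ≡ 6 (mod 7), so λ ≡ 2.
  x = λ² - 5 - 4 = 4 - 9 ≡ 2; y = λ·(5 - 2) - 3 ≡ 3. → (2, 3)
5P: (2, 3) + (4, 1). λ = (1 - 3)/(4 - 2) ≡ 5/2 mod 7. 2⁻¹ ≡ 4 (mod 7), so λ ≡ 6.
  x = λ² - 2 - 4 = 36 - 6 ≡ 2; y = λ·(2 - 2) - 3 ≡ 4. → (2, 4)
6P: (2, 4) + (4, 1). λ = (1 - 4)/(4 - 2) ≡ 4/2 mod 7. 2⁻¹ ≡ 4 (mod 7) since 2·4 = 8 ≡ 1, so λ ≡ 2.
  x = λ² - 2 - 4 = 4 - 6 ≡ 5; y = λ·(2 - 5) - 4 ≡ 4. → (5, 4)
7P: (5, 4) + (4, 1). λ = (1 - 4)/(4 - 5) ≡ 4/6 mod 7. 6⁻¹ ≡ 6 (mod 7), so λ ≡ 3.
  x = λ² - 5 - 4 = 9 - 9 ≡ 0; y = λ·(5 - 0) - 4 ≡ 4. → (0, 4)
8P: (0, 4) + (4, 1). λ = (1 - 4)/(4 - 0) ≡ 4/4 mod 7. 4⁻¹ ≡ 2 (mod 7) since 4·2 = 8 ≡ 1, so λ ≡ 1.
  x = λ² - 0 - 4 = 1 - 4 ≡ 4; y = λ·(0 - 4) - 4 ≡ 6. → (4, 6)
9P: (4, 6) + (4, 1): same x and y₁ ≡ -y₂, so the sum is O.
10P: O + (4, 1) = (4, 1) (identity).

(4, 1)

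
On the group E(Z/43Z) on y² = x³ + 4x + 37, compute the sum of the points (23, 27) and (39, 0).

(25, 14)

(23, 27) + (39, 0). λ = (0 - 27)/(39 - 23) ≡ 16/16 mod 43. 16⁻¹ ≡ 35 (mod 43) since 16·35 = 560 ≡ 1, so λ ≡ 1.
  x = λ² - 23 - 39 = 1 - 62 ≡ 25; y = λ·(23 - 25) - 27 ≡ 14. → (25, 14)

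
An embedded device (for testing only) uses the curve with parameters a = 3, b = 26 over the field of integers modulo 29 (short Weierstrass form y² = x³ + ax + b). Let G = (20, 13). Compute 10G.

Repeated addition: build up to 10G.
2G: tangent at (20, 13): λ = (3·20² + 3)/(2·13) ≡ 14/26. 26⁻¹ ≡ 19 (mod 29), so λ ≡ 14·19 ≡ 5.
  x = λ² - 20 - 20 = 25 - 40 ≡ 14; y = λ·(20 - 14) - 13 ≡ 17. → (14, 17)
3G: (14, 17) + (20, 13). λ = (13 - 17)/(20 - 14) ≡ 25/6 mod 29. 6⁻¹ ≡ 5 (mod 29), so λ ≡ 9.
  x = λ² - 14 - 20 = 81 - 34 ≡ 18; y = λ·(14 - 18) - 17 ≡ 5. → (18, 5)
4G: (18, 5) + (20, 13). λ = (13 - 5)/(20 - 18) ≡ 8/2 mod 29. 2⁻¹ ≡ 15 (mod 29) since 2·15 = 30 ≡ 1, so λ ≡ 4.
  x = λ² - 18 - 20 = 16 - 38 ≡ 7; y = λ·(18 - 7) - 5 ≡ 10. → (7, 10)
5G: (7, 10) + (20, 13). λ = (13 - 10)/(20 - 7) ≡ 3/13 mod 29. 13⁻¹ ≡ 9 (mod 29), so λ ≡ 27.
  x = λ² - 7 - 20 = 729 - 27 ≡ 6; y = λ·(7 - 6) - 10 ≡ 17. → (6, 17)
6G: (6, 17) + (20, 13). λ = (13 - 17)/(20 - 6) ≡ 25/14 mod 29. 14⁻¹ ≡ 27 (mod 29), so λ ≡ 8.
  x = λ² - 6 - 20 = 64 - 26 ≡ 9; y = λ·(6 - 9) - 17 ≡ 17. → (9, 17)
7G: (9, 17) + (20, 13). λ = (13 - 17)/(20 - 9) ≡ 25/11 mod 29. 11⁻¹ ≡ 8 (mod 29) since 11·8 = 88 ≡ 1, so λ ≡ 26.
  x = λ² - 9 - 20 = 676 - 29 ≡ 9; y = λ·(9 - 9) - 17 ≡ 12. → (9, 12)
8G: (9, 12) + (20, 13). λ = (13 - 12)/(20 - 9) ≡ 1/11 mod 29. 11⁻¹ ≡ 8 (mod 29) since 11·8 = 88 ≡ 1, so λ ≡ 8.
  x = λ² - 9 - 20 = 64 - 29 ≡ 6; y = λ·(9 - 6) - 12 ≡ 12. → (6, 12)
9G: (6, 12) + (20, 13). λ = (13 - 12)/(20 - 6) ≡ 1/14 mod 29. 14⁻¹ ≡ 27 (mod 29), so λ ≡ 27.
  x = λ² - 6 - 20 = 729 - 26 ≡ 7; y = λ·(6 - 7) - 12 ≡ 19. → (7, 19)
10G: (7, 19) + (20, 13). λ = (13 - 19)/(20 - 7) ≡ 23/13 mod 29. 13⁻¹ ≡ 9 (mod 29) since 13·9 = 117 ≡ 1, so λ ≡ 4.
  x = λ² - 7 - 20 = 16 - 27 ≡ 18; y = λ·(7 - 18) - 19 ≡ 24. → (18, 24)

(18, 24)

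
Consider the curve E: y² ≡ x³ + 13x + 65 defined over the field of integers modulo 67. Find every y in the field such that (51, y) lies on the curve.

x³ + 13x + 65 = 133379 ≡ 49 (mod 67).
Square roots of 49 mod 67: 7 and 60 (since 7² = 49 ≡ 49).

7, 60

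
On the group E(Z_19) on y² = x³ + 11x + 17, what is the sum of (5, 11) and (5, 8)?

O

The two points share x = 5 and their y-coordinates satisfy 11 + 8 ≡ 0 (mod 19), so they are inverses. Their sum is O.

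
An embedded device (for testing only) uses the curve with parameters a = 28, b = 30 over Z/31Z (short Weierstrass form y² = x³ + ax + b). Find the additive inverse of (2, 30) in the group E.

-(2, 30) = (2, -30 mod 31) = (2, 1).

(2, 1)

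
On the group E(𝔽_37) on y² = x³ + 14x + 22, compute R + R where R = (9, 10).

tangent at (9, 10): λ = (3·9² + 14)/(2·10) ≡ 35/20. 20⁻¹ ≡ 13 (mod 37) since 20·13 = 260 ≡ 1, so λ ≡ 35·13 ≡ 11.
  x = λ² - 9 - 9 = 121 - 18 ≡ 29; y = λ·(9 - 29) - 10 ≡ 29. → (29, 29)

(29, 29)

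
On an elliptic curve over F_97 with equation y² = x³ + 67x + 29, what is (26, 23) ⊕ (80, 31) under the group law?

(26, 23) + (80, 31). λ = (31 - 23)/(80 - 26) ≡ 8/54 mod 97. 54⁻¹ ≡ 9 (mod 97), so λ ≡ 72.
  x = λ² - 26 - 80 = 5184 - 106 ≡ 34; y = λ·(26 - 34) - 23 ≡ 80. → (34, 80)

(34, 80)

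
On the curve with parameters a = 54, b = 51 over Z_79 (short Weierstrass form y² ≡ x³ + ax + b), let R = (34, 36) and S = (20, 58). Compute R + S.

(34, 36) + (20, 58). λ = (58 - 36)/(20 - 34) ≡ 22/65 mod 79. 65⁻¹ ≡ 62 (mod 79) since 65·62 = 4030 ≡ 1, so λ ≡ 21.
  x = λ² - 34 - 20 = 441 - 54 ≡ 71; y = λ·(34 - 71) - 36 ≡ 56. → (71, 56)

(71, 56)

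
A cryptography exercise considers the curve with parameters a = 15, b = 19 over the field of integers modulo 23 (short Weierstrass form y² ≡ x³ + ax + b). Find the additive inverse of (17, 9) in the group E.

-(17, 9) = (17, -9 mod 23) = (17, 14).

(17, 14)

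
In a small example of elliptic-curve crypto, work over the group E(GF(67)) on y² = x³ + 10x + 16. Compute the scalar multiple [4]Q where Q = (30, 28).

(30, 39)

Repeated addition: build up to 4Q.
2Q: tangent at (30, 28): λ = (3·30² + 10)/(2·28) ≡ 30/56. 56⁻¹ ≡ 6 (mod 67) since 56·6 = 336 ≡ 1, so λ ≡ 30·6 ≡ 46.
  x = λ² - 30 - 30 = 2116 - 60 ≡ 46; y = λ·(30 - 46) - 28 ≡ 40. → (46, 40)
3Q: (46, 40) + (30, 28). λ = (28 - 40)/(30 - 46) ≡ 55/51 mod 67. 51⁻¹ ≡ 46 (mod 67), so λ ≡ 51.
  x = λ² - 46 - 30 = 2601 - 76 ≡ 46; y = λ·(46 - 46) - 40 ≡ 27. → (46, 27)
4Q: (46, 27) + (30, 28). λ = (28 - 27)/(30 - 46) ≡ 1/51 mod 67. 51⁻¹ ≡ 46 (mod 67) since 51·46 = 2346 ≡ 1, so λ ≡ 46.
  x = λ² - 46 - 30 = 2116 - 76 ≡ 30; y = λ·(46 - 30) - 27 ≡ 39. → (30, 39)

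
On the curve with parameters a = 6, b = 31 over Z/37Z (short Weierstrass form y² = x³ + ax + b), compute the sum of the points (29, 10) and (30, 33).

(26, 22)

(29, 10) + (30, 33). λ = (33 - 10)/(30 - 29) ≡ 23/1 mod 37. 1⁻¹ ≡ 1 (mod 37) since 1·1 = 1 ≡ 1, so λ ≡ 23.
  x = λ² - 29 - 30 = 529 - 59 ≡ 26; y = λ·(29 - 26) - 10 ≡ 22. → (26, 22)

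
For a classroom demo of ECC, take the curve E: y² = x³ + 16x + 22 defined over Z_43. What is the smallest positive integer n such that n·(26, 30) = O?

9

2P: tangent at (26, 30): λ = (3·26² + 16)/(2·30) ≡ 23/17. 17⁻¹ ≡ 38 (mod 43), so λ ≡ 23·38 ≡ 14.
  x = λ² - 26 - 26 = 196 - 52 ≡ 15; y = λ·(26 - 15) - 30 ≡ 38. → (15, 38)
3P: (15, 38) + (26, 30). λ = (30 - 38)/(26 - 15) ≡ 35/11 mod 43. 11⁻¹ ≡ 4 (mod 43) since 11·4 = 44 ≡ 1, so λ ≡ 11.
  x = λ² - 15 - 26 = 121 - 41 ≡ 37; y = λ·(15 - 37) - 38 ≡ 21. → (37, 21)
4P: (37, 21) + (26, 30). λ = (30 - 21)/(26 - 37) ≡ 9/32 mod 43. 32⁻¹ ≡ 39 (mod 43), so λ ≡ 7.
  x = λ² - 37 - 26 = 49 - 63 ≡ 29; y = λ·(37 - 29) - 21 ≡ 35. → (29, 35)
5P: (29, 35) + (26, 30). λ = (30 - 35)/(26 - 29) ≡ 38/40 mod 43. 40⁻¹ ≡ 14 (mod 43), so λ ≡ 16.
  x = λ² - 29 - 26 = 256 - 55 ≡ 29; y = λ·(29 - 29) - 35 ≡ 8. → (29, 8)
6P: (29, 8) + (26, 30). λ = (30 - 8)/(26 - 29) ≡ 22/40 mod 43. 40⁻¹ ≡ 14 (mod 43), so λ ≡ 7.
  x = λ² - 29 - 26 = 49 - 55 ≡ 37; y = λ·(29 - 37) - 8 ≡ 22. → (37, 22)
7P: (37, 22) + (26, 30). λ = (30 - 22)/(26 - 37) ≡ 8/32 mod 43. 32⁻¹ ≡ 39 (mod 43) since 32·39 = 1248 ≡ 1, so λ ≡ 11.
  x = λ² - 37 - 26 = 121 - 63 ≡ 15; y = λ·(37 - 15) - 22 ≡ 5. → (15, 5)
8P: (15, 5) + (26, 30). λ = (30 - 5)/(26 - 15) ≡ 25/11 mod 43. 11⁻¹ ≡ 4 (mod 43), so λ ≡ 14.
  x = λ² - 15 - 26 = 196 - 41 ≡ 26; y = λ·(15 - 26) - 5 ≡ 13. → (26, 13)
9P: (26, 13) + (26, 30): same x and y₁ ≡ -y₂, so the sum is O.
9P = O, so the order is 9.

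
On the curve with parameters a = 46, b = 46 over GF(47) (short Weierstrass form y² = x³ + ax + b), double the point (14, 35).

(20, 6)

tangent at (14, 35): λ = (3·14² + 46)/(2·35) ≡ 23/23. 23⁻¹ ≡ 45 (mod 47), so λ ≡ 23·45 ≡ 1.
  x = λ² - 14 - 14 = 1 - 28 ≡ 20; y = λ·(14 - 20) - 35 ≡ 6. → (20, 6)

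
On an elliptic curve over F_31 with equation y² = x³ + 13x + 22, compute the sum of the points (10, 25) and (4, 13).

(10, 25) + (4, 13). λ = (13 - 25)/(4 - 10) ≡ 19/25 mod 31. 25⁻¹ ≡ 5 (mod 31), so λ ≡ 2.
  x = λ² - 10 - 4 = 4 - 14 ≡ 21; y = λ·(10 - 21) - 25 ≡ 15. → (21, 15)

(21, 15)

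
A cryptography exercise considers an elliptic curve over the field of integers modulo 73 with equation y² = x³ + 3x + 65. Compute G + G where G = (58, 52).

(12, 71)

tangent at (58, 52): λ = (3·58² + 3)/(2·52) ≡ 21/31. 31⁻¹ ≡ 33 (mod 73) since 31·33 = 1023 ≡ 1, so λ ≡ 21·33 ≡ 36.
  x = λ² - 58 - 58 = 1296 - 116 ≡ 12; y = λ·(58 - 12) - 52 ≡ 71. → (12, 71)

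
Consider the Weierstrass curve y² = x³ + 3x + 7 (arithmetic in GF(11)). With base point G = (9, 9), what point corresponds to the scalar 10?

Double-and-add on 10 = (1010)₂. Start with G = (9, 9) for the leading 1-bit.
double: tangent at (9, 9): λ = (3·9² + 3)/(2·9) ≡ 4/7. 7⁻¹ ≡ 8 (mod 11) since 7·8 = 56 ≡ 1, so λ ≡ 4·8 ≡ 10.
  x = λ² - 9 - 9 = 100 - 18 ≡ 5; y = λ·(9 - 5) - 9 ≡ 9. → (5, 9)
double: tangent at (5, 9): λ = (3·5² + 3)/(2·9) ≡ 1/7. 7⁻¹ ≡ 8 (mod 11), so λ ≡ 1·8 ≡ 8.
  x = λ² - 5 - 5 = 64 - 10 ≡ 10; y = λ·(5 - 10) - 9 ≡ 6. → (10, 6)
add G: (10, 6) + (9, 9). λ = (9 - 6)/(9 - 10) ≡ 3/10 mod 11. 10⁻¹ ≡ 10 (mod 11) since 10·10 = 100 ≡ 1, so λ ≡ 8.
  x = λ² - 10 - 9 = 64 - 19 ≡ 1; y = λ·(10 - 1) - 6 ≡ 0. → (1, 0)
double: (1, 0) + (1, 0): same x and y₁ ≡ -y₂, so the sum is O.

O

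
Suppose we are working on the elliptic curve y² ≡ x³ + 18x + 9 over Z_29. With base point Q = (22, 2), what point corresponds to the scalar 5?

(22, 2)

Repeated addition: build up to 5Q.
2Q: tangent at (22, 2): λ = (3·22² + 18)/(2·2) ≡ 20/4. 4⁻¹ ≡ 22 (mod 29), so λ ≡ 20·22 ≡ 5.
  x = λ² - 22 - 22 = 25 - 44 ≡ 10; y = λ·(22 - 10) - 2 ≡ 0. → (10, 0)
3Q: (10, 0) + (22, 2). λ = (2 - 0)/(22 - 10) ≡ 2/12 mod 29. 12⁻¹ ≡ 17 (mod 29), so λ ≡ 5.
  x = λ² - 10 - 22 = 25 - 32 ≡ 22; y = λ·(10 - 22) - 0 ≡ 27. → (22, 27)
4Q: (22, 27) + (22, 2): same x and y₁ ≡ -y₂, so the sum is 𝒪.
5Q: 𝒪 + (22, 2) = (22, 2) (identity).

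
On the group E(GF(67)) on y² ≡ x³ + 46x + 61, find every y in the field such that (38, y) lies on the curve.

none

x³ + 46x + 61 = 56681 ≡ 66 (mod 67).
66 is a non-residue mod 67; no y exists.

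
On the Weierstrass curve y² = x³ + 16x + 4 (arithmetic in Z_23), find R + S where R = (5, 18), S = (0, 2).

(8, 0)

(5, 18) + (0, 2). λ = (2 - 18)/(0 - 5) ≡ 7/18 mod 23. 18⁻¹ ≡ 9 (mod 23), so λ ≡ 17.
  x = λ² - 5 - 0 = 289 - 5 ≡ 8; y = λ·(5 - 8) - 18 ≡ 0. → (8, 0)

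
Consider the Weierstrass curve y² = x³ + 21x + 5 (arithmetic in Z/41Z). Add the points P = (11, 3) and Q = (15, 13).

(11, 3) + (15, 13). λ = (13 - 3)/(15 - 11) ≡ 10/4 mod 41. 4⁻¹ ≡ 31 (mod 41), so λ ≡ 23.
  x = λ² - 11 - 15 = 529 - 26 ≡ 11; y = λ·(11 - 11) - 3 ≡ 38. → (11, 38)

(11, 38)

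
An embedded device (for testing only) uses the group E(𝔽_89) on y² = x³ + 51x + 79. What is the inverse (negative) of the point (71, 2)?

-(71, 2) = (71, -2 mod 89) = (71, 87).

(71, 87)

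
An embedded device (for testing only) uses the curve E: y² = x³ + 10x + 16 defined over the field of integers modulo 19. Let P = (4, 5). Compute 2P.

tangent at (4, 5): λ = (3·4² + 10)/(2·5) ≡ 1/10. 10⁻¹ ≡ 2 (mod 19), so λ ≡ 1·2 ≡ 2.
  x = λ² - 4 - 4 = 4 - 8 ≡ 15; y = λ·(4 - 15) - 5 ≡ 11. → (15, 11)

(15, 11)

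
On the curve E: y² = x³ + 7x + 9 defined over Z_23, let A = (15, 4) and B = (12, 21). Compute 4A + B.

O

First 4A:
Double-and-add on 4 = (100)₂. Start with A = (15, 4) for the leading 1-bit.
double: tangent at (15, 4): λ = (3·15² + 7)/(2·4) ≡ 15/8. 8⁻¹ ≡ 3 (mod 23), so λ ≡ 15·3 ≡ 22.
  x = λ² - 15 - 15 = 484 - 30 ≡ 17; y = λ·(15 - 17) - 4 ≡ 21. → (17, 21)
double: tangent at (17, 21): λ = (3·17² + 7)/(2·21) ≡ 0/19. 19⁻¹ ≡ 17 (mod 23), so λ ≡ 0·17 ≡ 0.
  x = λ² - 17 - 17 = 0 - 34 ≡ 12; y = λ·(17 - 12) - 21 ≡ 2. → (12, 2)
4A = (12, 2).
Finally 4A + B:
(12, 2) + (12, 21): same x and y₁ ≡ -y₂, so the sum is 𝒪.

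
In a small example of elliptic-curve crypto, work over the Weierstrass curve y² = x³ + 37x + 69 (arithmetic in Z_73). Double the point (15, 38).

(6, 54)

tangent at (15, 38): λ = (3·15² + 37)/(2·38) ≡ 55/3. 3⁻¹ ≡ 49 (mod 73) since 3·49 = 147 ≡ 1, so λ ≡ 55·49 ≡ 67.
  x = λ² - 15 - 15 = 4489 - 30 ≡ 6; y = λ·(15 - 6) - 38 ≡ 54. → (6, 54)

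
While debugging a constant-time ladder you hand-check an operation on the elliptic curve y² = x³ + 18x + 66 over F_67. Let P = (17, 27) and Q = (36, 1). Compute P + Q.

(17, 27) + (36, 1). λ = (1 - 27)/(36 - 17) ≡ 41/19 mod 67. 19⁻¹ ≡ 60 (mod 67), so λ ≡ 48.
  x = λ² - 17 - 36 = 2304 - 53 ≡ 40; y = λ·(17 - 40) - 27 ≡ 8. → (40, 8)

(40, 8)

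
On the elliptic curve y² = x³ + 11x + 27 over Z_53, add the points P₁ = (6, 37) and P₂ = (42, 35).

(14, 40)

(6, 37) + (42, 35). λ = (35 - 37)/(42 - 6) ≡ 51/36 mod 53. 36⁻¹ ≡ 28 (mod 53) since 36·28 = 1008 ≡ 1, so λ ≡ 50.
  x = λ² - 6 - 42 = 2500 - 48 ≡ 14; y = λ·(6 - 14) - 37 ≡ 40. → (14, 40)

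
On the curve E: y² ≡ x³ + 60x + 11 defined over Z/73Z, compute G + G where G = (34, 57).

tangent at (34, 57): λ = (3·34² + 60)/(2·57) ≡ 24/41. 41⁻¹ ≡ 57 (mod 73), so λ ≡ 24·57 ≡ 54.
  x = λ² - 34 - 34 = 2916 - 68 ≡ 1; y = λ·(34 - 1) - 57 ≡ 46. → (1, 46)

(1, 46)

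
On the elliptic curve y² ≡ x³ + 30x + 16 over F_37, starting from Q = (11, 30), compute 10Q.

(29, 35)

Repeated addition: build up to 10Q.
2Q: tangent at (11, 30): λ = (3·11² + 30)/(2·30) ≡ 23/23. 23⁻¹ ≡ 29 (mod 37) since 23·29 = 667 ≡ 1, so λ ≡ 23·29 ≡ 1.
  x = λ² - 11 - 11 = 1 - 22 ≡ 16; y = λ·(11 - 16) - 30 ≡ 2. → (16, 2)
3Q: (16, 2) + (11, 30). λ = (30 - 2)/(11 - 16) ≡ 28/32 mod 37. 32⁻¹ ≡ 22 (mod 37), so λ ≡ 24.
  x = λ² - 16 - 11 = 576 - 27 ≡ 31; y = λ·(16 - 31) - 2 ≡ 8. → (31, 8)
4Q: (31, 8) + (11, 30). λ = (30 - 8)/(11 - 31) ≡ 22/17 mod 37. 17⁻¹ ≡ 24 (mod 37) since 17·24 = 408 ≡ 1, so λ ≡ 10.
  x = λ² - 31 - 11 = 100 - 42 ≡ 21; y = λ·(31 - 21) - 8 ≡ 18. → (21, 18)
5Q: (21, 18) + (11, 30). λ = (30 - 18)/(11 - 21) ≡ 12/27 mod 37. 27⁻¹ ≡ 11 (mod 37) since 27·11 = 297 ≡ 1, so λ ≡ 21.
  x = λ² - 21 - 11 = 441 - 32 ≡ 2; y = λ·(21 - 2) - 18 ≡ 11. → (2, 11)
6Q: (2, 11) + (11, 30). λ = (30 - 11)/(11 - 2) ≡ 19/9 mod 37. 9⁻¹ ≡ 33 (mod 37), so λ ≡ 35.
  x = λ² - 2 - 11 = 1225 - 13 ≡ 28; y = λ·(2 - 28) - 11 ≡ 4. → (28, 4)
7Q: (28, 4) + (11, 30). λ = (30 - 4)/(11 - 28) ≡ 26/20 mod 37. 20⁻¹ ≡ 13 (mod 37) since 20·13 = 260 ≡ 1, so λ ≡ 5.
  x = λ² - 28 - 11 = 25 - 39 ≡ 23; y = λ·(28 - 23) - 4 ≡ 21. → (23, 21)
8Q: (23, 21) + (11, 30). λ = (30 - 21)/(11 - 23) ≡ 9/25 mod 37. 25⁻¹ ≡ 3 (mod 37) since 25·3 = 75 ≡ 1, so λ ≡ 27.
  x = λ² - 23 - 11 = 729 - 34 ≡ 29; y = λ·(23 - 29) - 21 ≡ 2. → (29, 2)
9Q: (29, 2) + (11, 30). λ = (30 - 2)/(11 - 29) ≡ 28/19 mod 37. 19⁻¹ ≡ 2 (mod 37) since 19·2 = 38 ≡ 1, so λ ≡ 19.
  x = λ² - 29 - 11 = 361 - 40 ≡ 25; y = λ·(29 - 25) - 2 ≡ 0. → (25, 0)
10Q: (25, 0) + (11, 30). λ = (30 - 0)/(11 - 25) ≡ 30/23 mod 37. 23⁻¹ ≡ 29 (mod 37) since 23·29 = 667 ≡ 1, so λ ≡ 19.
  x = λ² - 25 - 11 = 361 - 36 ≡ 29; y = λ·(25 - 29) - 0 ≡ 35. → (29, 35)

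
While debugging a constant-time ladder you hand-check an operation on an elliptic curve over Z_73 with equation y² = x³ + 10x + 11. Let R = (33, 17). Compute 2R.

(26, 20)

tangent at (33, 17): λ = (3·33² + 10)/(2·17) ≡ 65/34. 34⁻¹ ≡ 58 (mod 73) since 34·58 = 1972 ≡ 1, so λ ≡ 65·58 ≡ 47.
  x = λ² - 33 - 33 = 2209 - 66 ≡ 26; y = λ·(33 - 26) - 17 ≡ 20. → (26, 20)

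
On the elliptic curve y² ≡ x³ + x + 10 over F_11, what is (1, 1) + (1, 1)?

(2, 8)

tangent at (1, 1): λ = (3·1² + 1)/(2·1) ≡ 4/2. 2⁻¹ ≡ 6 (mod 11), so λ ≡ 4·6 ≡ 2.
  x = λ² - 1 - 1 = 4 - 2 ≡ 2; y = λ·(1 - 2) - 1 ≡ 8. → (2, 8)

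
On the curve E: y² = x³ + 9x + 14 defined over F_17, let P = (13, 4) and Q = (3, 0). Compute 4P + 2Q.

First 4P:
Repeated addition: build up to 4P.
2P: tangent at (13, 4): λ = (3·13² + 9)/(2·4) ≡ 6/8. 8⁻¹ ≡ 15 (mod 17), so λ ≡ 6·15 ≡ 5.
  x = λ² - 13 - 13 = 25 - 26 ≡ 16; y = λ·(13 - 16) - 4 ≡ 15. → (16, 15)
3P: (16, 15) + (13, 4). λ = (4 - 15)/(13 - 16) ≡ 6/14 mod 17. 14⁻¹ ≡ 11 (mod 17) since 14·11 = 154 ≡ 1, so λ ≡ 15.
  x = λ² - 16 - 13 = 225 - 29 ≡ 9; y = λ·(16 - 9) - 15 ≡ 5. → (9, 5)
4P: (9, 5) + (13, 4). λ = (4 - 5)/(13 - 9) ≡ 16/4 mod 17. 4⁻¹ ≡ 13 (mod 17), so λ ≡ 4.
  x = λ² - 9 - 13 = 16 - 22 ≡ 11; y = λ·(9 - 11) - 5 ≡ 4. → (11, 4)
4P = (11, 4).
Next 2Q:
Repeated addition: build up to 2Q.
2Q: (3, 0) + (3, 0): same x and y₁ ≡ -y₂, so the sum is the point at infinity.
2Q = the point at infinity.
Finally 4P + 2Q:
(11, 4) + the point at infinity = (11, 4) (identity).

(11, 4)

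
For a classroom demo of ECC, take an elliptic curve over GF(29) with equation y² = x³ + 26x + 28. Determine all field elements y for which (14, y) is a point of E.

x³ + 26x + 28 = 3136 ≡ 4 (mod 29).
Square roots of 4 mod 29: 2 and 27 (since 2² = 4 ≡ 4).

2, 27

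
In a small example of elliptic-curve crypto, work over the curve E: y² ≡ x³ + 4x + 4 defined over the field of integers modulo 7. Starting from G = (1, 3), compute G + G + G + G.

Double-and-add on 4 = (100)₂. Start with G = (1, 3) for the leading 1-bit.
double: tangent at (1, 3): λ = (3·1² + 4)/(2·3) ≡ 0/6. 6⁻¹ ≡ 6 (mod 7) since 6·6 = 36 ≡ 1, so λ ≡ 0·6 ≡ 0.
  x = λ² - 1 - 1 = 0 - 2 ≡ 5; y = λ·(1 - 5) - 3 ≡ 4. → (5, 4)
double: tangent at (5, 4): λ = (3·5² + 4)/(2·4) ≡ 2/1. 1⁻¹ ≡ 1 (mod 7), so λ ≡ 2·1 ≡ 2.
  x = λ² - 5 - 5 = 4 - 10 ≡ 1; y = λ·(5 - 1) - 4 ≡ 4. → (1, 4)

(1, 4)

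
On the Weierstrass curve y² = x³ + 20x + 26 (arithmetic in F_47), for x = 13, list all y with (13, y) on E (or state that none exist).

none

x³ + 20x + 26 = 2483 ≡ 39 (mod 47).
39 is a non-residue mod 47; no y exists.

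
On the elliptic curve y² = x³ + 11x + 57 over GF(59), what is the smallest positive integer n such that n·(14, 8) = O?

9

2P: tangent at (14, 8): λ = (3·14² + 11)/(2·8) ≡ 9/16. 16⁻¹ ≡ 48 (mod 59), so λ ≡ 9·48 ≡ 19.
  x = λ² - 14 - 14 = 361 - 28 ≡ 38; y = λ·(14 - 38) - 8 ≡ 8. → (38, 8)
3P: (38, 8) + (14, 8). λ = (8 - 8)/(14 - 38) ≡ 0/35 mod 59. 35⁻¹ ≡ 27 (mod 59), so λ ≡ 0.
  x = λ² - 38 - 14 = 0 - 52 ≡ 7; y = λ·(38 - 7) - 8 ≡ 51. → (7, 51)
4P: (7, 51) + (14, 8). λ = (8 - 51)/(14 - 7) ≡ 16/7 mod 59. 7⁻¹ ≡ 17 (mod 59), so λ ≡ 36.
  x = λ² - 7 - 14 = 1296 - 21 ≡ 36; y = λ·(7 - 36) - 51 ≡ 26. → (36, 26)
5P: (36, 26) + (14, 8). λ = (8 - 26)/(14 - 36) ≡ 41/37 mod 59. 37⁻¹ ≡ 8 (mod 59), so λ ≡ 33.
  x = λ² - 36 - 14 = 1089 - 50 ≡ 36; y = λ·(36 - 36) - 26 ≡ 33. → (36, 33)
6P: (36, 33) + (14, 8). λ = (8 - 33)/(14 - 36) ≡ 34/37 mod 59. 37⁻¹ ≡ 8 (mod 59), so λ ≡ 36.
  x = λ² - 36 - 14 = 1296 - 50 ≡ 7; y = λ·(36 - 7) - 33 ≡ 8. → (7, 8)
7P: (7, 8) + (14, 8). λ = (8 - 8)/(14 - 7) ≡ 0/7 mod 59. 7⁻¹ ≡ 17 (mod 59) since 7·17 = 119 ≡ 1, so λ ≡ 0.
  x = λ² - 7 - 14 = 0 - 21 ≡ 38; y = λ·(7 - 38) - 8 ≡ 51. → (38, 51)
8P: (38, 51) + (14, 8). λ = (8 - 51)/(14 - 38) ≡ 16/35 mod 59. 35⁻¹ ≡ 27 (mod 59), so λ ≡ 19.
  x = λ² - 38 - 14 = 361 - 52 ≡ 14; y = λ·(38 - 14) - 51 ≡ 51. → (14, 51)
9P: (14, 51) + (14, 8): same x and y₁ ≡ -y₂, so the sum is O.
9P = O, so the order is 9.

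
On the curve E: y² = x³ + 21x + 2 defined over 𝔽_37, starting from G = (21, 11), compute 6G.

(18, 12)

Repeated addition: build up to 6G.
2G: tangent at (21, 11): λ = (3·21² + 21)/(2·11) ≡ 12/22. 22⁻¹ ≡ 32 (mod 37) since 22·32 = 704 ≡ 1, so λ ≡ 12·32 ≡ 14.
  x = λ² - 21 - 21 = 196 - 42 ≡ 6; y = λ·(21 - 6) - 11 ≡ 14. → (6, 14)
3G: (6, 14) + (21, 11). λ = (11 - 14)/(21 - 6) ≡ 34/15 mod 37. 15⁻¹ ≡ 5 (mod 37), so λ ≡ 22.
  x = λ² - 6 - 21 = 484 - 27 ≡ 13; y = λ·(6 - 13) - 14 ≡ 17. → (13, 17)
4G: (13, 17) + (21, 11). λ = (11 - 17)/(21 - 13) ≡ 31/8 mod 37. 8⁻¹ ≡ 14 (mod 37), so λ ≡ 27.
  x = λ² - 13 - 21 = 729 - 34 ≡ 29; y = λ·(13 - 29) - 17 ≡ 32. → (29, 32)
5G: (29, 32) + (21, 11). λ = (11 - 32)/(21 - 29) ≡ 16/29 mod 37. 29⁻¹ ≡ 23 (mod 37), so λ ≡ 35.
  x = λ² - 29 - 21 = 1225 - 50 ≡ 28; y = λ·(29 - 28) - 32 ≡ 3. → (28, 3)
6G: (28, 3) + (21, 11). λ = (11 - 3)/(21 - 28) ≡ 8/30 mod 37. 30⁻¹ ≡ 21 (mod 37) since 30·21 = 630 ≡ 1, so λ ≡ 20.
  x = λ² - 28 - 21 = 400 - 49 ≡ 18; y = λ·(28 - 18) - 3 ≡ 12. → (18, 12)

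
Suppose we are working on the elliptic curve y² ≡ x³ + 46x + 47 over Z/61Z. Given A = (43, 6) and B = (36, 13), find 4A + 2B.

First 4A:
Repeated addition: build up to 4A.
2A: tangent at (43, 6): λ = (3·43² + 46)/(2·6) ≡ 42/12. 12⁻¹ ≡ 56 (mod 61) since 12·56 = 672 ≡ 1, so λ ≡ 42·56 ≡ 34.
  x = λ² - 43 - 43 = 1156 - 86 ≡ 33; y = λ·(43 - 33) - 6 ≡ 29. → (33, 29)
3A: (33, 29) + (43, 6). λ = (6 - 29)/(43 - 33) ≡ 38/10 mod 61. 10⁻¹ ≡ 55 (mod 61), so λ ≡ 16.
  x = λ² - 33 - 43 = 256 - 76 ≡ 58; y = λ·(33 - 58) - 29 ≡ 59. → (58, 59)
4A: (58, 59) + (43, 6). λ = (6 - 59)/(43 - 58) ≡ 8/46 mod 61. 46⁻¹ ≡ 4 (mod 61) since 46·4 = 184 ≡ 1, so λ ≡ 32.
  x = λ² - 58 - 43 = 1024 - 101 ≡ 8; y = λ·(58 - 8) - 59 ≡ 16. → (8, 16)
4A = (8, 16).
Next 2B:
Repeated addition: build up to 2B.
2B: tangent at (36, 13): λ = (3·36² + 46)/(2·13) ≡ 30/26. 26⁻¹ ≡ 54 (mod 61), so λ ≡ 30·54 ≡ 34.
  x = λ² - 36 - 36 = 1156 - 72 ≡ 47; y = λ·(36 - 47) - 13 ≡ 40. → (47, 40)
2B = (47, 40).
Finally 4A + 2B:
(8, 16) + (47, 40). λ = (40 - 16)/(47 - 8) ≡ 24/39 mod 61. 39⁻¹ ≡ 36 (mod 61) since 39·36 = 1404 ≡ 1, so λ ≡ 10.
  x = λ² - 8 - 47 = 100 - 55 ≡ 45; y = λ·(8 - 45) - 16 ≡ 41. → (45, 41)

(45, 41)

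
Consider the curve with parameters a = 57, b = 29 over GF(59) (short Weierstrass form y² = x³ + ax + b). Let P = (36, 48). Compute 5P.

Double-and-add on 5 = (101)₂. Start with P = (36, 48) for the leading 1-bit.
double: tangent at (36, 48): λ = (3·36² + 57)/(2·48) ≡ 51/37. 37⁻¹ ≡ 8 (mod 59), so λ ≡ 51·8 ≡ 54.
  x = λ² - 36 - 36 = 2916 - 72 ≡ 12; y = λ·(36 - 12) - 48 ≡ 9. → (12, 9)
double: tangent at (12, 9): λ = (3·12² + 57)/(2·9) ≡ 17/18. 18⁻¹ ≡ 23 (mod 59) since 18·23 = 414 ≡ 1, so λ ≡ 17·23 ≡ 37.
  x = λ² - 12 - 12 = 1369 - 24 ≡ 47; y = λ·(12 - 47) - 9 ≡ 53. → (47, 53)
add P: (47, 53) + (36, 48). λ = (48 - 53)/(36 - 47) ≡ 54/48 mod 59. 48⁻¹ ≡ 16 (mod 59) since 48·16 = 768 ≡ 1, so λ ≡ 38.
  x = λ² - 47 - 36 = 1444 - 83 ≡ 4; y = λ·(47 - 4) - 53 ≡ 47. → (4, 47)

(4, 47)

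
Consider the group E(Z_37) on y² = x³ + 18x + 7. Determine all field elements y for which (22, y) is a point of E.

5, 32

x³ + 18x + 7 = 11051 ≡ 25 (mod 37).
Square roots of 25 mod 37: 5 and 32 (since 5² = 25 ≡ 25).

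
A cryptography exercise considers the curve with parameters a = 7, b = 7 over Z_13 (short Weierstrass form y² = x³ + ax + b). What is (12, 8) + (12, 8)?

tangent at (12, 8): λ = (3·12² + 7)/(2·8) ≡ 10/3. 3⁻¹ ≡ 9 (mod 13), so λ ≡ 10·9 ≡ 12.
  x = λ² - 12 - 12 = 144 - 24 ≡ 3; y = λ·(12 - 3) - 8 ≡ 9. → (3, 9)

(3, 9)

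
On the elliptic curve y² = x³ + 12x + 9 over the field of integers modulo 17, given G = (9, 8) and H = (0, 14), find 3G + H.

O

First 3G:
Repeated addition: build up to 3G.
2G: tangent at (9, 8): λ = (3·9² + 12)/(2·8) ≡ 0/16. 16⁻¹ ≡ 16 (mod 17), so λ ≡ 0·16 ≡ 0.
  x = λ² - 9 - 9 = 0 - 18 ≡ 16; y = λ·(9 - 16) - 8 ≡ 9. → (16, 9)
3G: (16, 9) + (9, 8). λ = (8 - 9)/(9 - 16) ≡ 16/10 mod 17. 10⁻¹ ≡ 12 (mod 17) since 10·12 = 120 ≡ 1, so λ ≡ 5.
  x = λ² - 16 - 9 = 25 - 25 ≡ 0; y = λ·(16 - 0) - 9 ≡ 3. → (0, 3)
3G = (0, 3).
Finally 3G + H:
(0, 3) + (0, 14): same x and y₁ ≡ -y₂, so the sum is O.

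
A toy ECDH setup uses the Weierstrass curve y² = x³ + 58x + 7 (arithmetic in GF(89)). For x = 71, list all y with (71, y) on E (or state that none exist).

42, 47

x³ + 58x + 7 = 362036 ≡ 73 (mod 89).
Square roots of 73 mod 89: 42 and 47 (since 42² = 1764 ≡ 73).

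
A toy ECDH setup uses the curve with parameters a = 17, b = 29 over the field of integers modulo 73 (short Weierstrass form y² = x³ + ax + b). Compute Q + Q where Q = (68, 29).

tangent at (68, 29): λ = (3·68² + 17)/(2·29) ≡ 19/58. 58⁻¹ ≡ 34 (mod 73), so λ ≡ 19·34 ≡ 62.
  x = λ² - 68 - 68 = 3844 - 136 ≡ 58; y = λ·(68 - 58) - 29 ≡ 7. → (58, 7)

(58, 7)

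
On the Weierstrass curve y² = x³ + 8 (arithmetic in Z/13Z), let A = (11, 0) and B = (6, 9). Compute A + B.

(11, 0) + (6, 9). λ = (9 - 0)/(6 - 11) ≡ 9/8 mod 13. 8⁻¹ ≡ 5 (mod 13) since 8·5 = 40 ≡ 1, so λ ≡ 6.
  x = λ² - 11 - 6 = 36 - 17 ≡ 6; y = λ·(11 - 6) - 0 ≡ 4. → (6, 4)

(6, 4)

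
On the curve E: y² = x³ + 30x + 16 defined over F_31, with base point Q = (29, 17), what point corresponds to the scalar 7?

Repeated addition: build up to 7Q.
2Q: tangent at (29, 17): λ = (3·29² + 30)/(2·17) ≡ 11/3. 3⁻¹ ≡ 21 (mod 31) since 3·21 = 63 ≡ 1, so λ ≡ 11·21 ≡ 14.
  x = λ² - 29 - 29 = 196 - 58 ≡ 14; y = λ·(29 - 14) - 17 ≡ 7. → (14, 7)
3Q: (14, 7) + (29, 17). λ = (17 - 7)/(29 - 14) ≡ 10/15 mod 31. 15⁻¹ ≡ 29 (mod 31) since 15·29 = 435 ≡ 1, so λ ≡ 11.
  x = λ² - 14 - 29 = 121 - 43 ≡ 16; y = λ·(14 - 16) - 7 ≡ 2. → (16, 2)
4Q: (16, 2) + (29, 17). λ = (17 - 2)/(29 - 16) ≡ 15/13 mod 31. 13⁻¹ ≡ 12 (mod 31), so λ ≡ 25.
  x = λ² - 16 - 29 = 625 - 45 ≡ 22; y = λ·(16 - 22) - 2 ≡ 3. → (22, 3)
5Q: (22, 3) + (29, 17). λ = (17 - 3)/(29 - 22) ≡ 14/7 mod 31. 7⁻¹ ≡ 9 (mod 31), so λ ≡ 2.
  x = λ² - 22 - 29 = 4 - 51 ≡ 15; y = λ·(22 - 15) - 3 ≡ 11. → (15, 11)
6Q: (15, 11) + (29, 17). λ = (17 - 11)/(29 - 15) ≡ 6/14 mod 31. 14⁻¹ ≡ 20 (mod 31), so λ ≡ 27.
  x = λ² - 15 - 29 = 729 - 44 ≡ 3; y = λ·(15 - 3) - 11 ≡ 3. → (3, 3)
7Q: (3, 3) + (29, 17). λ = (17 - 3)/(29 - 3) ≡ 14/26 mod 31. 26⁻¹ ≡ 6 (mod 31), so λ ≡ 22.
  x = λ² - 3 - 29 = 484 - 32 ≡ 18; y = λ·(3 - 18) - 3 ≡ 8. → (18, 8)

(18, 8)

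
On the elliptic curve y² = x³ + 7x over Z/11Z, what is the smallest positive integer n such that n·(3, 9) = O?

2P: tangent at (3, 9): λ = (3·3² + 7)/(2·9) ≡ 1/7. 7⁻¹ ≡ 8 (mod 11) since 7·8 = 56 ≡ 1, so λ ≡ 1·8 ≡ 8.
  x = λ² - 3 - 3 = 64 - 6 ≡ 3; y = λ·(3 - 3) - 9 ≡ 2. → (3, 2)
3P: (3, 2) + (3, 9): same x and y₁ ≡ -y₂, so the sum is O.
3P = O, so the order is 3.

3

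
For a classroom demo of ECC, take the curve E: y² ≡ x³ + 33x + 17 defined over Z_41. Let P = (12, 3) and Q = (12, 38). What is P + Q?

The two points share x = 12 and their y-coordinates satisfy 3 + 38 ≡ 0 (mod 41), so they are inverses. Their sum is O.

O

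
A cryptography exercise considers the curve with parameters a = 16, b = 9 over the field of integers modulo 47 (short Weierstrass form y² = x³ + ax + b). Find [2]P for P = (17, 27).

tangent at (17, 27): λ = (3·17² + 16)/(2·27) ≡ 37/7. 7⁻¹ ≡ 27 (mod 47) since 7·27 = 189 ≡ 1, so λ ≡ 37·27 ≡ 12.
  x = λ² - 17 - 17 = 144 - 34 ≡ 16; y = λ·(17 - 16) - 27 ≡ 32. → (16, 32)

(16, 32)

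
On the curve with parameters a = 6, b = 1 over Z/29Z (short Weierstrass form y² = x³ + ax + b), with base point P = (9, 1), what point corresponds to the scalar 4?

Double-and-add on 4 = (100)₂. Start with P = (9, 1) for the leading 1-bit.
double: tangent at (9, 1): λ = (3·9² + 6)/(2·1) ≡ 17/2. 2⁻¹ ≡ 15 (mod 29) since 2·15 = 30 ≡ 1, so λ ≡ 17·15 ≡ 23.
  x = λ² - 9 - 9 = 529 - 18 ≡ 18; y = λ·(9 - 18) - 1 ≡ 24. → (18, 24)
double: tangent at (18, 24): λ = (3·18² + 6)/(2·24) ≡ 21/19. 19⁻¹ ≡ 26 (mod 29), so λ ≡ 21·26 ≡ 24.
  x = λ² - 18 - 18 = 576 - 36 ≡ 18; y = λ·(18 - 18) - 24 ≡ 5. → (18, 5)

(18, 5)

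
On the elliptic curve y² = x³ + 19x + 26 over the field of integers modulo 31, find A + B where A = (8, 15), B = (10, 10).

(8, 15) + (10, 10). λ = (10 - 15)/(10 - 8) ≡ 26/2 mod 31. 2⁻¹ ≡ 16 (mod 31) since 2·16 = 32 ≡ 1, so λ ≡ 13.
  x = λ² - 8 - 10 = 169 - 18 ≡ 27; y = λ·(8 - 27) - 15 ≡ 17. → (27, 17)

(27, 17)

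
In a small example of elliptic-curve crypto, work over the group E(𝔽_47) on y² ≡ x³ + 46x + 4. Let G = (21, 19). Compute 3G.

(16, 29)

Repeated addition: build up to 3G.
2G: tangent at (21, 19): λ = (3·21² + 46)/(2·19) ≡ 6/38. 38⁻¹ ≡ 26 (mod 47), so λ ≡ 6·26 ≡ 15.
  x = λ² - 21 - 21 = 225 - 42 ≡ 42; y = λ·(21 - 42) - 19 ≡ 42. → (42, 42)
3G: (42, 42) + (21, 19). λ = (19 - 42)/(21 - 42) ≡ 24/26 mod 47. 26⁻¹ ≡ 38 (mod 47) since 26·38 = 988 ≡ 1, so λ ≡ 19.
  x = λ² - 42 - 21 = 361 - 63 ≡ 16; y = λ·(42 - 16) - 42 ≡ 29. → (16, 29)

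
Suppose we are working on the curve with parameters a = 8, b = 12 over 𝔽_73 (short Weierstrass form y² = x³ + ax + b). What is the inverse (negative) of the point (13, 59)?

-(13, 59) = (13, -59 mod 73) = (13, 14).

(13, 14)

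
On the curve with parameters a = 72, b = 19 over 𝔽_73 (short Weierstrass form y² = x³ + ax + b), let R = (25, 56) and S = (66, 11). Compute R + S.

(9, 3)

(25, 56) + (66, 11). λ = (11 - 56)/(66 - 25) ≡ 28/41 mod 73. 41⁻¹ ≡ 57 (mod 73), so λ ≡ 63.
  x = λ² - 25 - 66 = 3969 - 91 ≡ 9; y = λ·(25 - 9) - 56 ≡ 3. → (9, 3)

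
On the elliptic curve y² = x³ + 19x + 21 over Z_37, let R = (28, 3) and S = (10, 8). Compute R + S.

(28, 3) + (10, 8). λ = (8 - 3)/(10 - 28) ≡ 5/19 mod 37. 19⁻¹ ≡ 2 (mod 37), so λ ≡ 10.
  x = λ² - 28 - 10 = 100 - 38 ≡ 25; y = λ·(28 - 25) - 3 ≡ 27. → (25, 27)

(25, 27)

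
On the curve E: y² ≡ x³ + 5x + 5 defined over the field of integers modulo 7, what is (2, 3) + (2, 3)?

tangent at (2, 3): λ = (3·2² + 5)/(2·3) ≡ 3/6. 6⁻¹ ≡ 6 (mod 7), so λ ≡ 3·6 ≡ 4.
  x = λ² - 2 - 2 = 16 - 4 ≡ 5; y = λ·(2 - 5) - 3 ≡ 6. → (5, 6)

(5, 6)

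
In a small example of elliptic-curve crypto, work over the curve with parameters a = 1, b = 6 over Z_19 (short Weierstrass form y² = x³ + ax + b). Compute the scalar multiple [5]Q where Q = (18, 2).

Double-and-add on 5 = (101)₂. Start with Q = (18, 2) for the leading 1-bit.
double: tangent at (18, 2): λ = (3·18² + 1)/(2·2) ≡ 4/4. 4⁻¹ ≡ 5 (mod 19) since 4·5 = 20 ≡ 1, so λ ≡ 4·5 ≡ 1.
  x = λ² - 18 - 18 = 1 - 36 ≡ 3; y = λ·(18 - 3) - 2 ≡ 13. → (3, 13)
double: tangent at (3, 13): λ = (3·3² + 1)/(2·13) ≡ 9/7. 7⁻¹ ≡ 11 (mod 19), so λ ≡ 9·11 ≡ 4.
  x = λ² - 3 - 3 = 16 - 6 ≡ 10; y = λ·(3 - 10) - 13 ≡ 16. → (10, 16)
add Q: (10, 16) + (18, 2). λ = (2 - 16)/(18 - 10) ≡ 5/8 mod 19. 8⁻¹ ≡ 12 (mod 19) since 8·12 = 96 ≡ 1, so λ ≡ 3.
  x = λ² - 10 - 18 = 9 - 28 ≡ 0; y = λ·(10 - 0) - 16 ≡ 14. → (0, 14)

(0, 14)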